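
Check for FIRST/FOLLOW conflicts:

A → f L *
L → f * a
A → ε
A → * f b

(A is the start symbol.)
A FIRST/FOLLOW conflict occurs when a non-terminal N has a nullable alternative N → β (β ⇒* ε) and another alternative N → α with FIRST(α) ∩ FOLLOW(N) ≠ ∅: on such a lookahead the parser cannot decide between expanding α and letting N vanish via β.

Nullable non-terminals: A.

A: nullable alternative(s) A → ε; FOLLOW(A) = { $ }
  A → f L *: FIRST \ {ε} = { 'f' } — disjoint from FOLLOW(A)
  A → ε: FIRST \ {ε} = { } — this is the only nullable alternative, skip
  A → * f b: FIRST \ {ε} = { '*' } — disjoint from FOLLOW(A)

L has no nullable alternative, so no FIRST/FOLLOW check is needed there.

No FIRST/FOLLOW conflicts found.

Answer: No FIRST/FOLLOW conflicts.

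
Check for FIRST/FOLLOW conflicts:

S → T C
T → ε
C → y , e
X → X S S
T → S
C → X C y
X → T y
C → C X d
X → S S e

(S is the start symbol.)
A FIRST/FOLLOW conflict occurs when a non-terminal N has a nullable alternative N → β (β ⇒* ε) and another alternative N → α with FIRST(α) ∩ FOLLOW(N) ≠ ∅: on such a lookahead the parser cannot decide between expanding α and letting N vanish via β.

Nullable non-terminals: T.
FIRST sets used below: FIRST(S) = { 'y' }

T: nullable alternative(s) T → ε; FOLLOW(T) = { 'y' }
  T → ε: FIRST \ {ε} = { } — this is the only nullable alternative, skip
  T → S: FIRST \ {ε} = { 'y' } — overlaps FOLLOW(T) on { 'y' }: CONFLICT

C, S, X have no nullable alternative, so no FIRST/FOLLOW check is needed there.

So the grammar has 1 FIRST/FOLLOW conflict (marked CONFLICT above).

Answer: Yes. T → S with FOLLOW(T) on { 'y' }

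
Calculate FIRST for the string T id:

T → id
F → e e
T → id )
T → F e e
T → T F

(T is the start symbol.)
{ 'e', 'id' }

FIRST sets of the non-terminals involved (from the grammar, by fixed-point iteration):
  FIRST(T) = { 'e', 'id' }

To compute FIRST(T id), process the symbols left to right:
Symbol T is a non-terminal. Add FIRST(T) \ {ε} = { 'e', 'id' }
T is not nullable (ε ∉ FIRST(T)), so stop here.
FIRST(T id) = { 'e', 'id' }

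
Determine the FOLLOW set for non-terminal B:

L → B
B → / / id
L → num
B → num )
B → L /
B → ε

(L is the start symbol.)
{ $, '/' }

To compute FOLLOW(B), find every occurrence of B on a right-hand side N → α B β: add FIRST(β) \ {ε}, and if β is empty or nullable also add FOLLOW(N). Iterate to a fixed point.

In L → B: B is at the end, add FOLLOW(L)

The FOLLOW sets referred to above (computed the same way, to a fixed point):
  FOLLOW(L) = { $, '/' }

Taking the union: FOLLOW(B) = { $, '/' }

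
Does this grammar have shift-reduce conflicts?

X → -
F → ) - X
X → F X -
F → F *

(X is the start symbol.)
No shift-reduce conflicts

Augment with X' → X and build the canonical LR(0) collection (I0 = CLOSURE({[X' → . X]}), then GOTO on every symbol after a dot until no new states appear). It has 10 states:
  I0: { [F → . ) - X], [F → . F *], [X → . -], [X → . F X -], [X' → . X] }  — shift
  I1: { [F → ) . - X] }  — shift
  I2: { [X → - .] }  — reduce
  I3: { [F → . ) - X], [F → . F *], [F → F . *], [X → . -], [X → . F X -], [X → F . X -] }  — shift
  I4: { [X' → X .] }  — accept
  I5: { [F → F * .] }  — reduce
  I6: { [X → F X . -] }  — shift
  I7: { [X → F X - .] }  — reduce
  I8: { [F → ) - . X], [F → . ) - X], [F → . F *], [X → . -], [X → . F X -] }  — shift
  I9: { [F → ) - X .] }  — reduce

No state contains both a complete item and a shift item.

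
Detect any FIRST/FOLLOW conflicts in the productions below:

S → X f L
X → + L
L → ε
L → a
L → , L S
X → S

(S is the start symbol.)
No FIRST/FOLLOW conflicts.

Nullable non-terminals: L.

L: nullable alternative(s) L → ε; FOLLOW(L) = { $, '+', 'f' }
  L → ε: FIRST \ {ε} = { } — this is the only nullable alternative, skip
  L → a: FIRST \ {ε} = { 'a' } — disjoint from FOLLOW(L)
  L → , L S: FIRST \ {ε} = { ',' } — disjoint from FOLLOW(L)

S, X have no nullable alternative, so no FIRST/FOLLOW check is needed there.

No FIRST/FOLLOW conflicts found.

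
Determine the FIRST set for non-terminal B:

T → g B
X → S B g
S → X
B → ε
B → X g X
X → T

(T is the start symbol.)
{ 'g', ε }

To compute FIRST(B), examine every production with B on the left-hand side, reading each right-hand side left to right until a non-nullable symbol is reached.

FIRST sets of the other non-terminals involved (by the same procedure, iterated to a fixed point):
  FIRST(X) = { 'g' }

From B → ε:
  - ε-production, so ε ∈ FIRST(B)
From B → X g X:
  - X is a non-terminal: add FIRST(X) \ {ε} = { 'g' }
    X is not nullable, so stop

Collecting: FIRST(B) = { 'g', ε }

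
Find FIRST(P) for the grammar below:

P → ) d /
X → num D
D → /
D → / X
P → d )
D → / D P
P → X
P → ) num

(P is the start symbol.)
{ ')', 'd', 'num' }

To compute FIRST(P), examine every production with P on the left-hand side, reading each right-hand side left to right until a non-nullable symbol is reached.

FIRST sets of the other non-terminals involved (by the same procedure, iterated to a fixed point):
  FIRST(X) = { 'num' }

From P → ) d /:
  - ')' is a terminal: add ')' and stop
From P → d ):
  - d is a terminal: add 'd' and stop
From P → X:
  - X is a non-terminal: add FIRST(X) \ {ε} = { 'num' }
    X is not nullable, so stop
From P → ) num:
  - ')' is a terminal: add ')' and stop

Collecting: FIRST(P) = { ')', 'd', 'num' }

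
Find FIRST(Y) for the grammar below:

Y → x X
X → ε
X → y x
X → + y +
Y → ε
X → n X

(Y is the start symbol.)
{ 'x', ε }

From Y → x X:
  - x is a terminal: add 'x' and stop
From Y → ε:
  - ε-production, so ε ∈ FIRST(Y)

Collecting: FIRST(Y) = { 'x', ε }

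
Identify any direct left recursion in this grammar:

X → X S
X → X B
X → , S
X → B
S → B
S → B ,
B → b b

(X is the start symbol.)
Yes, X is left-recursive

Direct left recursion occurs when N → N α for some non-terminal N (the right-hand side begins with the left-hand side itself).

X → X S: LEFT RECURSIVE (starts with X)
X → X B: LEFT RECURSIVE (starts with X)
X → , S: starts with ','
X → B: starts with B
S → B: starts with B
S → B ,: starts with B
B → b b: starts with b

The grammar has direct left recursion on: X.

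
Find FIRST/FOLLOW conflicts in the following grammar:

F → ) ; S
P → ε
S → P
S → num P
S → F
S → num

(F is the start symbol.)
No FIRST/FOLLOW conflicts.

Nullable non-terminals: P, S.
FIRST sets used below: FIRST(P) = { ε }, FIRST(F) = { ')' }
P has a nullable alternative but only one production, so nothing to check.

S: nullable alternative(s) S → P; FOLLOW(S) = { $ }
  S → P: FIRST \ {ε} = { } — this is the only nullable alternative, skip
  S → num P: FIRST \ {ε} = { 'num' } — disjoint from FOLLOW(S)
  S → F: FIRST \ {ε} = { ')' } — disjoint from FOLLOW(S)
  S → num: FIRST \ {ε} = { 'num' } — disjoint from FOLLOW(S)

F has no nullable alternative, so no FIRST/FOLLOW check is needed there.

No FIRST/FOLLOW conflicts found.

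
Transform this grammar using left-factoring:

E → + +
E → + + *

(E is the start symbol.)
E → + + E'
E' → ε
E' → *

Left-factoring transforms A → αβ₁ | αβ₂ into A → αA' and A' → β₁ | β₂
(α is the longest common prefix among the alternatives). Repeat until
no nonterminal has two alternatives with a common prefix.

Round 1: E has alternatives sharing prefix '+ +'. Introduce E': E → + + E'
  Add: E' → ε
  Add: E' → *

No remaining common prefixes — done.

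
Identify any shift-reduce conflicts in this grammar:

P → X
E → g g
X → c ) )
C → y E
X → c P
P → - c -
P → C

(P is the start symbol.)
No shift-reduce conflicts

Augment with P' → P and build the canonical LR(0) collection (I0 = CLOSURE({[P' → . P]}), then GOTO on every symbol after a dot until no new states appear). It has 15 states:
  I0: { [C → . y E], [P → . - c -], [P → . C], [P → . X], [P' → . P], [X → . c ) )], [X → . c P] }  — shift
  I1: { [P → - . c -] }  — shift
  I2: { [P → C .] }  — reduce
  I3: { [P' → P .] }  — accept
  I4: { [P → X .] }  — reduce
  I5: { [C → . y E], [P → . - c -], [P → . C], [P → . X], [X → . c ) )], [X → . c P], [X → c . ) )], [X → c . P] }  — shift
  I6: { [C → y . E], [E → . g g] }  — shift
  I7: { [C → y E .] }  — reduce
  I8: { [E → g . g] }  — shift
  I9: { [E → g g .] }  — reduce
  I10: { [X → c ) . )] }  — shift
  I11: { [X → c P .] }  — reduce
  I12: { [X → c ) ) .] }  — reduce
  I13: { [P → - c . -] }  — shift
  I14: { [P → - c - .] }  — reduce

No state contains both a complete item and a shift item.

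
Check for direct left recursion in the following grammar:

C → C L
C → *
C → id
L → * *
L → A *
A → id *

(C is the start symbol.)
Yes, C is left-recursive

Direct left recursion occurs when N → N α for some non-terminal N (the right-hand side begins with the left-hand side itself).

C → C L: LEFT RECURSIVE (starts with C)
C → *: starts with '*'
C → id: starts with id
L → * *: starts with '*'
L → A *: starts with A
A → id *: starts with id

The grammar has direct left recursion on: C.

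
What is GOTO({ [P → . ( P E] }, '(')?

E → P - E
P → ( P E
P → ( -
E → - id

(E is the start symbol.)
GOTO(I, '(') = CLOSURE({ [A → αX.β] : [A → α.Xβ] ∈ I, X = '(' })

Items with dot before '(', with the dot advanced:
  [P → . ( P E] → [P → ( . P E]
Closure of the advanced items:
  [P → ( . P E] has the dot before P: add [P → . ( P E], [P → . ( -]

GOTO = { [P → ( . P E], [P → . ( -], [P → . ( P E] }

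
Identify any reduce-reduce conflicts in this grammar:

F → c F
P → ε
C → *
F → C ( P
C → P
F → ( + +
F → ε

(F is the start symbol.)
Yes — I0: [F → .] vs [P → .]; I6: [F → .] vs [P → .]

A reduce-reduce conflict occurs when an LR(0) state has two complete items [A → α .] and [B → β .] — both call for a reduction, and with no lookahead the parser cannot choose between them.

Augment with F' → F and build the canonical LR(0) collection (I0 = CLOSURE({[F' → . F]}), then GOTO on every symbol after a dot until no new states appear). It has 12 states:
  I0: { [C → . *], [C → . P], [F → . ( + +], [F → . C ( P], [F → . c F], [F → .], [F' → . F], [P → .] }  — shift, 2 reduces
  I1: { [F → ( . + +] }  — shift
  I2: { [C → * .] }  — reduce
  I3: { [F → C . ( P] }  — shift
  I4: { [F' → F .] }  — accept
  I5: { [C → P .] }  — reduce
  I6: { [C → . *], [C → . P], [F → . ( + +], [F → . C ( P], [F → . c F], [F → .], [F → c . F], [P → .] }  — shift, 2 reduces
  I7: { [F → c F .] }  — reduce
  I8: { [F → C ( . P], [P → .] }  — reduce
  I9: { [F → C ( P .] }  — reduce
  I10: { [F → ( + . +] }  — shift
  I11: { [F → ( + + .] }  — reduce

I0 contains complete items [F → .], [P → .] — reduce-reduce conflict.
I6 contains complete items [F → .], [P → .] — reduce-reduce conflict.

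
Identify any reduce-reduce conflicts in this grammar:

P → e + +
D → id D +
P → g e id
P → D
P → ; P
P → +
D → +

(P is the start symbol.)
A reduce-reduce conflict occurs when an LR(0) state has two complete items [A → α .] and [B → β .] — both call for a reduction, and with no lookahead the parser cannot choose between them.

Augment with P' → P and build the canonical LR(0) collection (I0 = CLOSURE({[P' → . P]}), then GOTO on every symbol after a dot until no new states appear). It has 16 states:
  I0: { [D → . +], [D → . id D +], [P → . +], [P → . ; P], [P → . D], [P → . e + +], [P → . g e id], [P' → . P] }  — shift
  I1: { [D → + .], [P → + .] }  — 2 reduces
  I2: { [D → . +], [D → . id D +], [P → . +], [P → . ; P], [P → . D], [P → . e + +], [P → . g e id], [P → ; . P] }  — shift
  I3: { [P → D .] }  — reduce
  I4: { [P' → P .] }  — accept
  I5: { [P → e . + +] }  — shift
  I6: { [P → g . e id] }  — shift
  I7: { [D → . +], [D → . id D +], [D → id . D +] }  — shift
  I8: { [D → + .] }  — reduce
  I9: { [D → id D . +] }  — shift
  I10: { [D → id D + .] }  — reduce
  I11: { [P → g e . id] }  — shift
  I12: { [P → g e id .] }  — reduce
  I13: { [P → e + . +] }  — shift
  I14: { [P → e + + .] }  — reduce
  I15: { [P → ; P .] }  — reduce

I1 contains complete items [D → + .], [P → + .] — reduce-reduce conflict.

Answer: Yes — I1: [D → + .] vs [P → + .]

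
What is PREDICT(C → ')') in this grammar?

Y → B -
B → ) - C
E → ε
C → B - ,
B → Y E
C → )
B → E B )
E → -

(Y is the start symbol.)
PREDICT(C → ')') = (FIRST(RHS) \ {ε}) ∪ (FOLLOW(C) if ε ∈ FIRST(RHS), i.e. RHS ⇒* ε)
FIRST(')') = { ')' }
ε ∉ FIRST(')'), so FOLLOW(C) is not added.
PREDICT(C → ')') = { ')' }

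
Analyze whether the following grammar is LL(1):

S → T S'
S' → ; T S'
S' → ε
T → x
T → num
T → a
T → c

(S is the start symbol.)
Yes, the grammar is LL(1).

A grammar is LL(1) if for each non-terminal N with multiple productions, the predict sets of those productions are pairwise disjoint, where PREDICT(N → α) = (FIRST(α) \ {ε}) ∪ (FOLLOW(N) if α ⇒* ε).

Relevant sets:
  FOLLOW(S') = { $ }

For S':
  PREDICT(S' → ';' T S') = { ';' }
  PREDICT(S' → ε) = { $ }
For T:
  PREDICT(T → x) = { 'x' }
  PREDICT(T → num) = { 'num' }
  PREDICT(T → a) = { 'a' }
  PREDICT(T → c) = { 'c' }
S has a single production, so nothing to check there.

All predict sets are disjoint. The grammar IS LL(1).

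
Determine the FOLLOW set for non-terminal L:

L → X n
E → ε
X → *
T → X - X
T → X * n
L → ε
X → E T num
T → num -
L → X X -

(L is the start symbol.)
{ $ }

To compute FOLLOW(L), find every occurrence of L on a right-hand side N → α L β: add FIRST(β) \ {ε}, and if β is empty or nullable also add FOLLOW(N). Iterate to a fixed point.

L is the start symbol, so $ ∈ FOLLOW(L).
L does not occur on any right-hand side.

Taking the union: FOLLOW(L) = { $ }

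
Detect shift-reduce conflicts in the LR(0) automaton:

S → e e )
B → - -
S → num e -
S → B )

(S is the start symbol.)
No shift-reduce conflicts

Augment with S' → S and build the canonical LR(0) collection (I0 = CLOSURE({[S' → . S]}), then GOTO on every symbol after a dot until no new states appear). It has 12 states:
  I0: { [B → . - -], [S → . B )], [S → . e e )], [S → . num e -], [S' → . S] }  — shift
  I1: { [B → - . -] }  — shift
  I2: { [S → B . )] }  — shift
  I3: { [S' → S .] }  — accept
  I4: { [S → e . e )] }  — shift
  I5: { [S → num . e -] }  — shift
  I6: { [S → num e . -] }  — shift
  I7: { [S → num e - .] }  — reduce
  I8: { [S → e e . )] }  — shift
  I9: { [S → e e ) .] }  — reduce
  I10: { [S → B ) .] }  — reduce
  I11: { [B → - - .] }  — reduce

No state contains both a complete item and a shift item.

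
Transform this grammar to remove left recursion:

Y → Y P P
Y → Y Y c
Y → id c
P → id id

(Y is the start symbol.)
Y is directly left-recursive. The standard transformation for
  A → A α₁ | ... | A α_m | β₁ | ... | β_n
is
  A  → β₁ A' | ... | β_n A'
  A' → α₁ A' | ... | α_m A' | ε

Y → id c becomes Y → id c Y'
Y → Y P P becomes Y' → P P Y'
Y → Y Y c becomes Y' → Y c Y'
Add Y' → ε

Productions for other non-terminals are unchanged:
  P → id id

Resulting grammar:
Y → id c Y'
Y' → P P Y'
Y' → Y c Y'
Y' → ε
P → id id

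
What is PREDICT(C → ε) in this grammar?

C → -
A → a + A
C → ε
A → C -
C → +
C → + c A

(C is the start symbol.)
{ $, '-' }

PREDICT(C → ε) = (FIRST(RHS) \ {ε}) ∪ (FOLLOW(C) if ε ∈ FIRST(RHS), i.e. RHS ⇒* ε)
The right-hand side is ε (FIRST(ε) = { ε }), so the predict set is FOLLOW(C) = { $, '-' }
PREDICT(C → ε) = { $, '-' }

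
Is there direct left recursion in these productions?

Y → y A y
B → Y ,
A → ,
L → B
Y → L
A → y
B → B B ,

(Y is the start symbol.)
Y → y A y: starts with y
B → Y ,: starts with Y
A → ,: starts with ','
L → B: starts with B
Y → L: starts with L
A → y: starts with y
B → B B ,: LEFT RECURSIVE (starts with B)

The grammar has direct left recursion on: B.

Answer: Yes, B is left-recursive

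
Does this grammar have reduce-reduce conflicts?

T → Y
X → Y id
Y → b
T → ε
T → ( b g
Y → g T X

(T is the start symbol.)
A reduce-reduce conflict occurs when an LR(0) state has two complete items [A → α .] and [B → β .] — both call for a reduction, and with no lookahead the parser cannot choose between them.

Augment with T' → T and build the canonical LR(0) collection (I0 = CLOSURE({[T' → . T]}), then GOTO on every symbol after a dot until no new states appear). It has 12 states:
  I0: { [T → . ( b g], [T → . Y], [T → .], [T' → . T], [Y → . b], [Y → . g T X] }  — shift, reduce
  I1: { [T → ( . b g] }  — shift
  I2: { [T' → T .] }  — accept
  I3: { [T → Y .] }  — reduce
  I4: { [Y → b .] }  — reduce
  I5: { [T → . ( b g], [T → . Y], [T → .], [Y → . b], [Y → . g T X], [Y → g . T X] }  — shift, reduce
  I6: { [X → . Y id], [Y → . b], [Y → . g T X], [Y → g T . X] }  — shift
  I7: { [Y → g T X .] }  — reduce
  I8: { [X → Y . id] }  — shift
  I9: { [X → Y id .] }  — reduce
  I10: { [T → ( b . g] }  — shift
  I11: { [T → ( b g .] }  — reduce

No state contains more than one complete item.

Answer: No reduce-reduce conflicts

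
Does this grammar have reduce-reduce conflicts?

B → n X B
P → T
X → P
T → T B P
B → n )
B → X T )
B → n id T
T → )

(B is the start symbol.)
Augment with B' → B and build the canonical LR(0) collection (I0 = CLOSURE({[B' → . B]}), then GOTO on every symbol after a dot until no new states appear). It has 16 states:
  I0: { [B → . X T )], [B → . n )], [B → . n X B], [B → . n id T], [B' → . B], [P → . T], [T → . )], [T → . T B P], [X → . P] }  — shift
  I1: { [T → ) .] }  — reduce
  I2: { [B' → B .] }  — accept
  I3: { [X → P .] }  — reduce
  I4: { [B → . X T )], [B → . n )], [B → . n X B], [B → . n id T], [P → . T], [P → T .], [T → . )], [T → . T B P], [T → T . B P], [X → . P] }  — shift, reduce
  I5: { [B → X . T )], [T → . )], [T → . T B P] }  — shift
  I6: { [B → n . )], [B → n . X B], [B → n . id T], [P → . T], [T → . )], [T → . T B P], [X → . P] }  — shift
  I7: { [B → n ) .], [T → ) .] }  — 2 reduces
  I8: { [B → . X T )], [B → . n )], [B → . n X B], [B → . n id T], [B → n X . B], [P → . T], [T → . )], [T → . T B P], [X → . P] }  — shift
  I9: { [B → n id . T], [T → . )], [T → . T B P] }  — shift
  I10: { [B → . X T )], [B → . n )], [B → . n X B], [B → . n id T], [B → n id T .], [P → . T], [T → . )], [T → . T B P], [T → T . B P], [X → . P] }  — shift, reduce
  I11: { [P → . T], [T → . )], [T → . T B P], [T → T B . P] }  — shift
  I12: { [T → T B P .] }  — reduce
  I13: { [B → n X B .] }  — reduce
  I14: { [B → . X T )], [B → . n )], [B → . n X B], [B → . n id T], [B → X T . )], [P → . T], [T → . )], [T → . T B P], [T → T . B P], [X → . P] }  — shift
  I15: { [B → X T ) .], [T → ) .] }  — 2 reduces

I7 contains complete items [B → n ) .], [T → ) .] — reduce-reduce conflict.
I15 contains complete items [B → X T ) .], [T → ) .] — reduce-reduce conflict.

Answer: Yes — I7: [B → n ) .] vs [T → ) .]; I15: [B → X T ) .] vs [T → ) .]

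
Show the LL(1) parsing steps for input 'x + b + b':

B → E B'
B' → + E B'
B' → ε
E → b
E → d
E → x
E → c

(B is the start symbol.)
Stack is shown with the top on the left.

Stack     Input        Action
-----------------------------
B $       x + b + b $  output B → E B'
E B' $    x + b + b $  output E → x
x B' $    x + b + b $  match 'x'
B' $      + b + b $    output B' → + E B'
+ E B' $  + b + b $    match '+'
E B' $    b + b $      output E → b
b B' $    b + b $      match 'b'
B' $      + b $        output B' → + E B'
+ E B' $  + b $        match '+'
E B' $    b $          output E → b
b B' $    b $          match 'b'
B' $      $            output B' → ε
$         $            accept

The string is accepted.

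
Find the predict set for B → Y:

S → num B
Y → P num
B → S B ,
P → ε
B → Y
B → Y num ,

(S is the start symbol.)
{ 'num' }

PREDICT(B → Y) = (FIRST(RHS) \ {ε}) ∪ (FOLLOW(B) if ε ∈ FIRST(RHS), i.e. RHS ⇒* ε)
FIRST(Y) = { 'num' }
FIRST(Y) = { 'num' }
ε ∉ FIRST(Y), so FOLLOW(B) is not added.
PREDICT(B → Y) = { 'num' }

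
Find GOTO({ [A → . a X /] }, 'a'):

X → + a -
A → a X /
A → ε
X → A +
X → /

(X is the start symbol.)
GOTO(I, 'a') = CLOSURE({ [A → αX.β] : [A → α.Xβ] ∈ I, X = 'a' })

Items with dot before 'a', with the dot advanced:
  [A → . a X /] → [A → a . X /]
Closure of the advanced items:
  [A → a . X /] has the dot before X: add [X → . + a -], [X → . A +], [X → . /]
  [X → . A +] has the dot before A: add [A → . a X /], [A → .]

GOTO = { [A → . a X /], [A → .], [A → a . X /], [X → . + a -], [X → . /], [X → . A +] }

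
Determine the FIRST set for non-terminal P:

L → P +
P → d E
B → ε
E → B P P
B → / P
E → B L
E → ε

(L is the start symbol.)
{ 'd' }

From P → d E:
  - d is a terminal: add 'd' and stop

Collecting: FIRST(P) = { 'd' }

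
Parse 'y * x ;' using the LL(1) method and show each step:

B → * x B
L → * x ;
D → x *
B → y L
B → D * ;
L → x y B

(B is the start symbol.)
LL(1) parsing maintains a stack (initially the start symbol over $) and the input. At each step: if the stack top is a terminal, match it against the current input token; if it is a non-terminal N, replace it with the RHS of M[N, lookahead] (the unique production whose predict set contains the lookahead).

Stack is shown with the top on the left.

Stack    Input      Action
--------------------------
B $      y * x ; $  output B → y L
y L $    y * x ; $  match 'y'
L $      * x ; $    output L → * x ;
* x ; $  * x ; $    match '*'
x ; $    x ; $      match 'x'
; $      ; $        match ';'
$        $          accept

The string is accepted.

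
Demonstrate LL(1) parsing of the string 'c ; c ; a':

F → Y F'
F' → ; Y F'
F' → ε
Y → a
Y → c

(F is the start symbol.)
Stack is shown with the top on the left.

Stack     Input        Action
-----------------------------
F $       c ; c ; a $  output F → Y F'
Y F' $    c ; c ; a $  output Y → c
c F' $    c ; c ; a $  match 'c'
F' $      ; c ; a $    output F' → ; Y F'
; Y F' $  ; c ; a $    match ';'
Y F' $    c ; a $      output Y → c
c F' $    c ; a $      match 'c'
F' $      ; a $        output F' → ; Y F'
; Y F' $  ; a $        match ';'
Y F' $    a $          output Y → a
a F' $    a $          match 'a'
F' $      $            output F' → ε
$         $            accept

The string is accepted.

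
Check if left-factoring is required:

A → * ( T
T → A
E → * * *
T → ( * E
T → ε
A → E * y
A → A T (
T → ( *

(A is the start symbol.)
Yes, T has productions with common prefix '( *'

Left-factoring is needed when two productions for the same non-terminal
share a common prefix on the right-hand side.

Productions for A:
  A → * ( T
  A → E * y
  A → A T (
Productions for T:
  T → A
  T → ( * E
  T → ε
  T → ( *

Found common prefix '( *' in productions for T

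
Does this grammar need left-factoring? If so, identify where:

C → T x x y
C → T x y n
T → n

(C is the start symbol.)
Yes, C has productions with common prefix 'T x'

Left-factoring is needed when two productions for the same non-terminal
share a common prefix on the right-hand side.

Productions for C:
  C → T x x y
  C → T x y n

Found common prefix 'T x' in productions for C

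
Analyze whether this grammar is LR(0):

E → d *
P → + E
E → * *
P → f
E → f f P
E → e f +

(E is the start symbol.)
Yes, the grammar is LR(0)

A grammar is LR(0) if no state in the canonical LR(0) collection has:
  - both a shift item (dot before a terminal) and a complete item (shift-reduce conflict), or
  - two or more complete items (reduce-reduce conflict; the accept item [E' → E .] counts as a complete item here).

Augment with E' → E and build the canonical LR(0) collection (I0 = CLOSURE({[E' → . E]}), then GOTO on every symbol after a dot until no new states appear). It has 15 states:
  I0: { [E → . * *], [E → . d *], [E → . e f +], [E → . f f P], [E' → . E] }  — shift
  I1: { [E → * . *] }  — shift
  I2: { [E' → E .] }  — accept
  I3: { [E → d . *] }  — shift
  I4: { [E → e . f +] }  — shift
  I5: { [E → f . f P] }  — shift
  I6: { [E → f f . P], [P → . + E], [P → . f] }  — shift
  I7: { [E → . * *], [E → . d *], [E → . e f +], [E → . f f P], [P → + . E] }  — shift
  I8: { [E → f f P .] }  — reduce
  I9: { [P → f .] }  — reduce
  I10: { [P → + E .] }  — reduce
  I11: { [E → e f . +] }  — shift
  I12: { [E → e f + .] }  — reduce
  I13: { [E → d * .] }  — reduce
  I14: { [E → * * .] }  — reduce

Every state is either a pure shift/goto state or contains exactly one complete item and nothing to shift — no conflicts. The grammar is LR(0).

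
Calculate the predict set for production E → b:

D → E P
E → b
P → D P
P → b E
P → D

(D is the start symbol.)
PREDICT(E → b) = (FIRST(RHS) \ {ε}) ∪ (FOLLOW(E) if ε ∈ FIRST(RHS), i.e. RHS ⇒* ε)
FIRST(b) = { 'b' }
ε ∉ FIRST(b), so FOLLOW(E) is not added.
PREDICT(E → b) = { 'b' }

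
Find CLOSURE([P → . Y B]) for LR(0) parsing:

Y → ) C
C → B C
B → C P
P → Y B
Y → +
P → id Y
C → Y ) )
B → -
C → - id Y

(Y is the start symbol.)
{ [P → . Y B], [Y → . ) C], [Y → . +] }

Start with: [P → . Y B]
  [P → . Y B] has the dot before Y: add [Y → . ) C], [Y → . +]
No further items can be added.

CLOSURE = { [P → . Y B], [Y → . ) C], [Y → . +] }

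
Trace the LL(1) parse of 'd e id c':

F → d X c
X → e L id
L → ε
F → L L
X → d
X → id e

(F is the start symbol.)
LL(1) parsing maintains a stack (initially the start symbol over $) and the input. At each step: if the stack top is a terminal, match it against the current input token; if it is a non-terminal N, replace it with the RHS of M[N, lookahead] (the unique production whose predict set contains the lookahead).

Stack is shown with the top on the left.

Stack       Input       Action
------------------------------
F $         d e id c $  output F → d X c
d X c $     d e id c $  match 'd'
X c $       e id c $    output X → e L id
e L id c $  e id c $    match 'e'
L id c $    id c $      output L → ε
id c $      id c $      match 'id'
c $         c $         match 'c'
$           $           accept

The string is accepted.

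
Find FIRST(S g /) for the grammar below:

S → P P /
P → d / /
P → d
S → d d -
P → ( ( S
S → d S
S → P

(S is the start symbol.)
{ '(', 'd' }

FIRST sets of the non-terminals involved (from the grammar, by fixed-point iteration):
  FIRST(S) = { '(', 'd' }

To compute FIRST(S g /), process the symbols left to right:
Symbol S is a non-terminal. Add FIRST(S) \ {ε} = { '(', 'd' }
S is not nullable (ε ∉ FIRST(S)), so stop here.
FIRST(S g /) = { '(', 'd' }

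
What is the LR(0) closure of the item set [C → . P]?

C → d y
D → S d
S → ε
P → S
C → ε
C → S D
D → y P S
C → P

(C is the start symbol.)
{ [C → . P], [P → . S], [S → .] }

To compute CLOSURE, for each item [A → α.Bβ] where B is a non-terminal, add [B → .γ] for all productions B → γ; repeat for the newly added items until nothing changes.

Start with: [C → . P]
  [C → . P] has the dot before P: add [P → . S]
  [P → . S] has the dot before S: add [S → .]
No further items can be added.

CLOSURE = { [C → . P], [P → . S], [S → .] }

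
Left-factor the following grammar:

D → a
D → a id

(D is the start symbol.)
Left-factoring transforms A → αβ₁ | αβ₂ into A → αA' and A' → β₁ | β₂
(α is the longest common prefix among the alternatives). Repeat until
no nonterminal has two alternatives with a common prefix.

Round 1: D has alternatives sharing prefix 'a'. Introduce D': D → a D'
  Add: D' → ε
  Add: D' → id

No remaining common prefixes — done.

Resulting grammar:
D → a D'
D' → ε
D' → id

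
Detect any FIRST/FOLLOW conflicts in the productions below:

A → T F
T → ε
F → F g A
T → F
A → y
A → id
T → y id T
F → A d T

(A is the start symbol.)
Nullable non-terminals: T.
FIRST sets used below: FIRST(F) = { 'id', 'y' }

T: nullable alternative(s) T → ε; FOLLOW(T) = { $, 'd', 'g', 'id', 'y' }
  T → ε: FIRST \ {ε} = { } — this is the only nullable alternative, skip
  T → F: FIRST \ {ε} = { 'id', 'y' } — overlaps FOLLOW(T) on { 'id', 'y' }: CONFLICT
  T → y id T: FIRST \ {ε} = { 'y' } — overlaps FOLLOW(T) on { 'y' }: CONFLICT

A, F have no nullable alternative, so no FIRST/FOLLOW check is needed there.

So the grammar has 2 FIRST/FOLLOW conflicts (marked CONFLICT above).

Answer: Yes. T → F with FOLLOW(T) on { 'id', 'y' }; T → y id T with FOLLOW(T) on { 'y' }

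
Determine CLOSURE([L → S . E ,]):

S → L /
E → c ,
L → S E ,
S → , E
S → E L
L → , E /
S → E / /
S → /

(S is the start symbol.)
{ [E → . c ,], [L → S . E ,] }

To compute CLOSURE, for each item [A → α.Bβ] where B is a non-terminal, add [B → .γ] for all productions B → γ; repeat for the newly added items until nothing changes.

Start with: [L → S . E ,]
  [L → S . E ,] has the dot before E: add [E → . c ,]
No further items can be added.

CLOSURE = { [E → . c ,], [L → S . E ,] }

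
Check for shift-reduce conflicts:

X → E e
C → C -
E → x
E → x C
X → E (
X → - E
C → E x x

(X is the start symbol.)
Yes — I4: [E → x .] vs [E → . x]; I5: [E → x C .] vs [C → C . -]

Augment with X' → X and build the canonical LR(0) collection (I0 = CLOSURE({[X' → . X]}), then GOTO on every symbol after a dot until no new states appear). It has 13 states:
  I0: { [E → . x C], [E → . x], [X → . - E], [X → . E (], [X → . E e], [X' → . X] }  — shift
  I1: { [E → . x C], [E → . x], [X → - . E] }  — shift
  I2: { [X → E . (], [X → E . e] }  — shift
  I3: { [X' → X .] }  — accept
  I4: { [C → . C -], [C → . E x x], [E → . x C], [E → . x], [E → x . C], [E → x .] }  — shift, reduce
  I5: { [C → C . -], [E → x C .] }  — shift, reduce
  I6: { [C → E . x x] }  — shift
  I7: { [C → E x . x] }  — shift
  I8: { [C → E x x .] }  — reduce
  I9: { [C → C - .] }  — reduce
  I10: { [X → E ( .] }  — reduce
  I11: { [X → E e .] }  — reduce
  I12: { [X → - E .] }  — reduce

I4 contains reduce item [E → x .] and shift items [E → . x], [E → . x C] — shift-reduce conflict.
I5 contains reduce item [E → x C .] and shift item [C → C . -] — shift-reduce conflict.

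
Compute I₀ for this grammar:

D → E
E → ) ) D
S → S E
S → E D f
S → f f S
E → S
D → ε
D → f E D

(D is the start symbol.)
First, augment the grammar with D' → D
I₀ = CLOSURE({ [D' → . D] }):
  [D' → . D] has the dot before D: add [D → . E], [D → .], [D → . f E D]
  [D → . E] has the dot before E: add [E → . ) ) D], [E → . S]
  [E → . S] has the dot before S: add [S → . S E], [S → . E D f], [S → . f f S]
No further items can be added.

I₀ = { [D → . E], [D → . f E D], [D → .], [D' → . D], [E → . ) ) D], [E → . S], [S → . E D f], [S → . S E], [S → . f f S] }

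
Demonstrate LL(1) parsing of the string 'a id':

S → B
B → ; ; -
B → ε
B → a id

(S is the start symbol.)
LL(1) parsing maintains a stack (initially the start symbol over $) and the input. At each step: if the stack top is a terminal, match it against the current input token; if it is a non-terminal N, replace it with the RHS of M[N, lookahead] (the unique production whose predict set contains the lookahead).

Stack is shown with the top on the left.

Stack   Input   Action
----------------------
S $     a id $  output S → B
B $     a id $  output B → a id
a id $  a id $  match 'a'
id $    id $    match 'id'
$       $       accept

The string is accepted.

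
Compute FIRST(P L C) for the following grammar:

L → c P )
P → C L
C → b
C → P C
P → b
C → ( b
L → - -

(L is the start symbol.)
{ '(', 'b' }

FIRST sets of the non-terminals involved (from the grammar, by fixed-point iteration):
  FIRST(P) = { '(', 'b' }

To compute FIRST(P L C), process the symbols left to right:
Symbol P is a non-terminal. Add FIRST(P) \ {ε} = { '(', 'b' }
P is not nullable (ε ∉ FIRST(P)), so stop here.
FIRST(P L C) = { '(', 'b' }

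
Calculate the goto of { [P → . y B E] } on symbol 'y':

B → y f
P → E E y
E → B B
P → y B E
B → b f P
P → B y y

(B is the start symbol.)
{ [B → . b f P], [B → . y f], [P → y . B E] }

GOTO(I, 'y') = CLOSURE({ [A → αX.β] : [A → α.Xβ] ∈ I, X = 'y' })

Items with dot before 'y', with the dot advanced:
  [P → . y B E] → [P → y . B E]
Closure of the advanced items:
  [P → y . B E] has the dot before B: add [B → . y f], [B → . b f P]

GOTO = { [B → . b f P], [B → . y f], [P → y . B E] }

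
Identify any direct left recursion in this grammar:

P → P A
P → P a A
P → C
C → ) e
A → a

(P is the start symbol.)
Direct left recursion occurs when N → N α for some non-terminal N (the right-hand side begins with the left-hand side itself).

P → P A: LEFT RECURSIVE (starts with P)
P → P a A: LEFT RECURSIVE (starts with P)
P → C: starts with C
C → ) e: starts with ')'
A → a: starts with a

The grammar has direct left recursion on: P.

Answer: Yes, P is left-recursive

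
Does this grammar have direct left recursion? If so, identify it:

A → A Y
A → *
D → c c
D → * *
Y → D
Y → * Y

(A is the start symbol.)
Direct left recursion occurs when N → N α for some non-terminal N (the right-hand side begins with the left-hand side itself).

A → A Y: LEFT RECURSIVE (starts with A)
A → *: starts with '*'
D → c c: starts with c
D → * *: starts with '*'
Y → D: starts with D
Y → * Y: starts with '*'

The grammar has direct left recursion on: A.

Answer: Yes, A is left-recursive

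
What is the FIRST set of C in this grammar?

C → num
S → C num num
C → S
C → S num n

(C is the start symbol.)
{ 'num' }

FIRST sets of the other non-terminals involved (by the same procedure, iterated to a fixed point):
  FIRST(S) = { 'num' }

From C → num:
  - num is a terminal: add 'num' and stop
From C → S:
  - S is a non-terminal: add FIRST(S) \ {ε} = { 'num' }
    S is not nullable, so stop
From C → S num n:
  - S is a non-terminal: add FIRST(S) \ {ε} = { 'num' }
    S is not nullable, so stop

Collecting: FIRST(C) = { 'num' }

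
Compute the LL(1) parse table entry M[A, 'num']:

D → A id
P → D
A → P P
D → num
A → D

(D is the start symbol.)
To find M[A, 'num'], we find productions for A where 'num' is in the predict set (PREDICT(N → α) = (FIRST(α) \ {ε}) ∪ (FOLLOW(N) if α ⇒* ε)).

Relevant sets:
  FIRST(P) = { 'num' }
  FIRST(D) = { 'num' }

A → P P: PREDICT = { 'num' }
  'num' is in predict set, so this production goes in M[A, 'num']
A → D: PREDICT = { 'num' }
  'num' is in predict set, so this production goes in M[A, 'num']

M[A, 'num'] = A → P P, A → D  (a multiply-defined cell — the grammar is not LL(1))

Answer: A → P P, A → D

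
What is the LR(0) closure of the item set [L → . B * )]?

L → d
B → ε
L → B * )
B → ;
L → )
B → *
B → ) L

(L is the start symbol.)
{ [B → . ) L], [B → . *], [B → . ;], [B → .], [L → . B * )] }

To compute CLOSURE, for each item [A → α.Bβ] where B is a non-terminal, add [B → .γ] for all productions B → γ; repeat for the newly added items until nothing changes.

Start with: [L → . B * )]
  [L → . B * )] has the dot before B: add [B → .], [B → . ;], [B → . *], [B → . ) L]
No further items can be added.

CLOSURE = { [B → . ) L], [B → . *], [B → . ;], [B → .], [L → . B * )] }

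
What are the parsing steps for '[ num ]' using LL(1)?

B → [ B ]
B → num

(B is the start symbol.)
LL(1) parsing maintains a stack (initially the start symbol over $) and the input. At each step: if the stack top is a terminal, match it against the current input token; if it is a non-terminal N, replace it with the RHS of M[N, lookahead] (the unique production whose predict set contains the lookahead).

Stack is shown with the top on the left.

Stack    Input      Action
--------------------------
B $      [ num ] $  output B → [ B ]
[ B ] $  [ num ] $  match '['
B ] $    num ] $    output B → num
num ] $  num ] $    match 'num'
] $      ] $        match ']'
$        $          accept

The string is accepted.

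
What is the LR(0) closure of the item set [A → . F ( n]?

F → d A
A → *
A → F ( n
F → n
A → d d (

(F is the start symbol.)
To compute CLOSURE, for each item [A → α.Bβ] where B is a non-terminal, add [B → .γ] for all productions B → γ; repeat for the newly added items until nothing changes.

Start with: [A → . F ( n]
  [A → . F ( n] has the dot before F: add [F → . d A], [F → . n]
No further items can be added.

CLOSURE = { [A → . F ( n], [F → . d A], [F → . n] }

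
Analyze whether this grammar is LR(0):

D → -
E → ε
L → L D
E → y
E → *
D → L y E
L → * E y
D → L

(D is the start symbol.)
No. Shift-reduce conflict between [E → .] and [E → . *]

A grammar is LR(0) if no state in the canonical LR(0) collection has:
  - both a shift item (dot before a terminal) and a complete item (shift-reduce conflict), or
  - two or more complete items (reduce-reduce conflict; the accept item [D' → D .] counts as a complete item here).

Augment with D' → D and build the canonical LR(0) collection (I0 = CLOSURE({[D' → . D]}), then GOTO on every symbol after a dot until no new states appear). It has 12 states:
  I0: { [D → . -], [D → . L y E], [D → . L], [D' → . D], [L → . * E y], [L → . L D] }  — shift
  I1: { [E → . *], [E → . y], [E → .], [L → * . E y] }  — shift, reduce
  I2: { [D → - .] }  — reduce
  I3: { [D' → D .] }  — accept
  I4: { [D → . -], [D → . L y E], [D → . L], [D → L . y E], [D → L .], [L → . * E y], [L → . L D], [L → L . D] }  — shift, reduce
  I5: { [L → L D .] }  — reduce
  I6: { [D → L y . E], [E → . *], [E → . y], [E → .] }  — shift, reduce
  I7: { [E → * .] }  — reduce
  I8: { [D → L y E .] }  — reduce
  I9: { [E → y .] }  — reduce
  I10: { [L → * E . y] }  — shift
  I11: { [L → * E y .] }  — reduce

Conflict in state I1:
  Shift-reduce conflict between [E → .] and [E → . *]
So the grammar is NOT LR(0).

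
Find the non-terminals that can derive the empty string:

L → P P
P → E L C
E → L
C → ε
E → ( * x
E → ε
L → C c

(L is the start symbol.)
ε-productions: C → ε, E → ε
So C, E are immediately nullable.
No further non-terminal can be added: every production for the remaining non-terminals contains a terminal or a non-nullable non-terminal.
Nullable = { 'C', 'E' }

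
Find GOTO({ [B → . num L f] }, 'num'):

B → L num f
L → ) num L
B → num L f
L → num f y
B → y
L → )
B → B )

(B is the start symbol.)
GOTO(I, 'num') = CLOSURE({ [A → αX.β] : [A → α.Xβ] ∈ I, X = 'num' })

Items with dot before 'num', with the dot advanced:
  [B → . num L f] → [B → num . L f]
Closure of the advanced items:
  [B → num . L f] has the dot before L: add [L → . ) num L], [L → . num f y], [L → . )]

GOTO = { [B → num . L f], [L → . ) num L], [L → . )], [L → . num f y] }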